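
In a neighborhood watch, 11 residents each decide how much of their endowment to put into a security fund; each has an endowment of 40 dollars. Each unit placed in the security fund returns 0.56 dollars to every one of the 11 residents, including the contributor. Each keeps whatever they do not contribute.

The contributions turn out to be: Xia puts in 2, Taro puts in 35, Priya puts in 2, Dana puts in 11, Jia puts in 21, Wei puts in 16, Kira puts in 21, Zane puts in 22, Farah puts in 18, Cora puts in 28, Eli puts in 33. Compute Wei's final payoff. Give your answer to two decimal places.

141.04 dollars

Total contributed: 2 + 35 + 2 + 11 + 21 + 16 + 21 + 22 + 18 + 28 + 33 = 209.
Each receives 0.56 × 209 = 117.04 from the security fund.
Wei keeps 40 − 16 = 24, so Wei's payoff is 24 + 117.04 = 141.04.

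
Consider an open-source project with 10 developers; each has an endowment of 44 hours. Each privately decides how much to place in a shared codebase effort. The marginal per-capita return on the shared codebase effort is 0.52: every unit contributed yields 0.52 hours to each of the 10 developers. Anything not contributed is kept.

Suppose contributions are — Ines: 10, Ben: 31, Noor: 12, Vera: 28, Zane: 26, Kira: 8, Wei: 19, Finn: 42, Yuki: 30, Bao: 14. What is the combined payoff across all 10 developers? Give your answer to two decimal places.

Total contributed: 10 + 31 + 12 + 28 + 26 + 8 + 19 + 42 + 30 + 14 = 220; total kept: 10 × 44 − 220 = 220.
The shared codebase effort pays out 0.52 × 10 × 220 = 1144.00 in aggregate.
Group total = 220 + 1144.00 = 1364.00.

1364.00 hours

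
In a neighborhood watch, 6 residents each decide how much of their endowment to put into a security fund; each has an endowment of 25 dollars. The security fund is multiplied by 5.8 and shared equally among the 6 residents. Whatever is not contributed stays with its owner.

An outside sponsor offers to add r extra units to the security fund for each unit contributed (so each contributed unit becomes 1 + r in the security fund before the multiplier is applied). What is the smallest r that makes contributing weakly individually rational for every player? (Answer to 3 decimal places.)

0.034

With matching at rate r, one contributed unit becomes (1 + r) in the security fund and returns 5.8 × (1 + r) / 6 to the contributor.
Setting this equal to 1: 1 + r = 6/5.8 = 1.0345.
So the minimum matching rate is r = 1.0345 − 1 = 0.034.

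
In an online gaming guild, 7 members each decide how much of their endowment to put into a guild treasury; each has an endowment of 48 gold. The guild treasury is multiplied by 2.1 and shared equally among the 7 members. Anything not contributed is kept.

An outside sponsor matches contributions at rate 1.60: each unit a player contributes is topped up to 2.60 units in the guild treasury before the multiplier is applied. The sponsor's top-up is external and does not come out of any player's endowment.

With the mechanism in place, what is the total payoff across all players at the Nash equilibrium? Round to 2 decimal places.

The effective private return is 2.1 × 2.60 / 7 = 0.7800, which is still under 1, so the mechanism doesn't change anyone's dominant strategy: zero contribution.
Everyone keeps their endowment and the group total is 7 × 48 = 336.

336.00 gold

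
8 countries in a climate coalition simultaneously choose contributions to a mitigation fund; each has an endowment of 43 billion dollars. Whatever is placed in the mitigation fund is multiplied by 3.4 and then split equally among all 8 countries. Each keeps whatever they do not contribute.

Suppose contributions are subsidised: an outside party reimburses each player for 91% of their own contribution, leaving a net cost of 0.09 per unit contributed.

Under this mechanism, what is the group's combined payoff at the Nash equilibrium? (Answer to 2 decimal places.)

1482.64 billion dollars

The effective private return per unit is now (3.4/8) / 0.09 = 4.7222 > 1, so every player's dominant strategy flips to full contribution.
At the Nash equilibrium everyone contributes 43. Group total payoff = 8 × (43 × 0.91 + 3.4 × 43) = 1482.64.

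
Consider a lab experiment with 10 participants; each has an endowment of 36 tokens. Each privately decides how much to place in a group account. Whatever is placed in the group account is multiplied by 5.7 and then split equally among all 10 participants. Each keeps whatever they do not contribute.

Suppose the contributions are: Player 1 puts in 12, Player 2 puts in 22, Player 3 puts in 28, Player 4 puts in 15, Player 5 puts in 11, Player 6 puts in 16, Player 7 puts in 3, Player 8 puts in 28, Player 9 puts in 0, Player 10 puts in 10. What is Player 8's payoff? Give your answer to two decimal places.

Total contributed: 12 + 22 + 28 + 15 + 11 + 16 + 3 + 28 + 0 + 10 = 145.
Each receives 5.7 × 145 / 10 = 82.65 from the group account.
Player 8 keeps 36 − 28 = 8, so Player 8's payoff is 8 + 82.65 = 90.65.

90.65 tokens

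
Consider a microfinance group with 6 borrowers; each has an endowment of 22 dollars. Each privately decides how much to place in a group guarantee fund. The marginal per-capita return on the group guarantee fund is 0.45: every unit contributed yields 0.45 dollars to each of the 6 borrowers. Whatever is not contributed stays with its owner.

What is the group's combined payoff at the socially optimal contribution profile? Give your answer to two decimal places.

356.40 dollars

Each contributed unit returns 2.700 to the group as a whole (0.45 to each of 6 players), which exceeds 1, so the social optimum is full contribution: group total = 2.700 × 132 = 356.40.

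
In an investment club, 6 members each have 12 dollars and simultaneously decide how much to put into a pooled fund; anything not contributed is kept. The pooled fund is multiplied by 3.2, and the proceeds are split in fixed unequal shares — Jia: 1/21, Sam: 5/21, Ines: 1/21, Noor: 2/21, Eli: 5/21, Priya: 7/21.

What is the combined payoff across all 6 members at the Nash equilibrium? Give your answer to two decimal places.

Player j's private return per contributed unit is 3.2 × (j's share). Contributing is weakly dominant for j when that share is at least 1/3.2 = 0.3125, and contributing 0 is dominant otherwise.
Priya alone (share 7/21) is above the threshold, contributing 12; the remaining 5 contribute 0. Total contributed: 12.
The pooled fund pays out 3.2 × 12 = 38.40 in total (split across the unequal shares, but the aggregate is all that matters for the group sum).
The 5 free-riders keep 12 each, adding 60. Group total = 60 + 38.40 = 98.40.

98.40 dollars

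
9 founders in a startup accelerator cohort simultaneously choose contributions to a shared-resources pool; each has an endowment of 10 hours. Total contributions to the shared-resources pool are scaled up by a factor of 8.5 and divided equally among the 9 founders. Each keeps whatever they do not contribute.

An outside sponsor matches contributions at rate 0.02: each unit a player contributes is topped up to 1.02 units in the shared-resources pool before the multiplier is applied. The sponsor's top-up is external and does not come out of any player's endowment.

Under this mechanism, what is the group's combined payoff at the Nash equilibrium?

With the mechanism, a contributed unit returns 8.5 × 1.02 / 9 = 0.9633 per unit of net cost — still below 1 — so contributing 0 remains dominant for every player.
Everyone keeps their endowment and the group total is 9 × 10 = 90.

90.00 hours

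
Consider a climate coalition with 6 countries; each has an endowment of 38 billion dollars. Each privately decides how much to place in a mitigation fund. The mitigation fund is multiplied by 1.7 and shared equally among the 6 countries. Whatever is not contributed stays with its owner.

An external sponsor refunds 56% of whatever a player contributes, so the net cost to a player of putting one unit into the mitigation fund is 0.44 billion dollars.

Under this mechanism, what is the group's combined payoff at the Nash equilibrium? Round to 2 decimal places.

With the mechanism, a contributed unit returns (1.7/6) / 0.44 = 0.6439 per unit of net cost — still below 1 — so contributing 0 remains dominant for every player.
At the Nash equilibrium no one contributes; group total payoff = 6 × 38 = 228.

228.00 billion dollars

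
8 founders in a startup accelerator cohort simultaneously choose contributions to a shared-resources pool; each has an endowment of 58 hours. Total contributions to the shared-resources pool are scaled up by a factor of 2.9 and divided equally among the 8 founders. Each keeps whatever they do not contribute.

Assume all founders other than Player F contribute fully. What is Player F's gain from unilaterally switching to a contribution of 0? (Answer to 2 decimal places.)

Switching from a contribution of 58 to 0 lets Player F keep an extra 58 hours, but lowers the shared-resources pool by 58, which costs Player F their own share of that drop: 2.9/8 × 58 = 21.02.
Net gain = 58 − 21.02 = 36.98. The private return per contributed unit (0.3625) is below 1, so free-riding is indeed the best response regardless of what the others do.

36.98 hours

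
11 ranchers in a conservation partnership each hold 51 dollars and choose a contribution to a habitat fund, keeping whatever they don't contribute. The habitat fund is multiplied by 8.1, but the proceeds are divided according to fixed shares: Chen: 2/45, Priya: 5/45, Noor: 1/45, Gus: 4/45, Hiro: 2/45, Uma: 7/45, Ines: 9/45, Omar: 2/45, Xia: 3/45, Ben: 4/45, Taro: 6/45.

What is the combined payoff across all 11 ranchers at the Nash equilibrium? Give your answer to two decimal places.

A player with share s gets back 8.1·s per unit contributed, so full contribution is dominant for anyone with s > 1/8.1 = 0.1235 and zero contribution is dominant for anyone below.
The shares above 0.1235 belong to Uma, Ines and Taro, contributing 51 each; the remaining 8 contribute 0. Total contributed: 153.
The habitat fund pays out 8.1 × 153 = 1239.30 in total (split across the unequal shares, but the aggregate is all that matters for the group sum).
The 8 free-riders keep 51 each, adding 408. Group total = 408 + 1239.30 = 1647.30.

1647.30 dollars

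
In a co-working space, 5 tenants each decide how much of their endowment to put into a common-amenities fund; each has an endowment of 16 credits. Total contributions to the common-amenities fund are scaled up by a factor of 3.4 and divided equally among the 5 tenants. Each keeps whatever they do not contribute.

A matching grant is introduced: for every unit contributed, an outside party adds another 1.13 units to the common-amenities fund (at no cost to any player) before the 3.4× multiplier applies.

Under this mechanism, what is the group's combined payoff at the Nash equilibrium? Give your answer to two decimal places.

579.36 credits

The effective private return per unit is now 3.4 × 2.13 / 5 = 1.4484 > 1, so every player's dominant strategy flips to full contribution.
So the Nash equilibrium is full contribution by all 5; the group earns 3.4 × 2.13 × 80 = 579.36.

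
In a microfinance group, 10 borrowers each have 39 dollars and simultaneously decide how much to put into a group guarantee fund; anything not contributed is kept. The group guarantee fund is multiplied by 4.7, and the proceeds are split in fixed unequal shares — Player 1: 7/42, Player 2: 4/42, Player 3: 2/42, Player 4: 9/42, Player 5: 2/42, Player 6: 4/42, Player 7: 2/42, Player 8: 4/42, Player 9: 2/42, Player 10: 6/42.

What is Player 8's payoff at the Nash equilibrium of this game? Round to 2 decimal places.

56.46 dollars

Player j's private return per contributed unit is 4.7 × (j's share). Contributing is weakly dominant for j when that share is at least 1/4.7 = 0.2128, and contributing 0 is dominant otherwise.
The only share above 0.2128 is Player 4's 9/42, contributing 39; the remaining 9 contribute 0. Total contributed: 39.
Player 8 keeps 39 and receives 4.7 × 39 × 4/42 = 17.46 from the group guarantee fund, for a payoff of 56.46.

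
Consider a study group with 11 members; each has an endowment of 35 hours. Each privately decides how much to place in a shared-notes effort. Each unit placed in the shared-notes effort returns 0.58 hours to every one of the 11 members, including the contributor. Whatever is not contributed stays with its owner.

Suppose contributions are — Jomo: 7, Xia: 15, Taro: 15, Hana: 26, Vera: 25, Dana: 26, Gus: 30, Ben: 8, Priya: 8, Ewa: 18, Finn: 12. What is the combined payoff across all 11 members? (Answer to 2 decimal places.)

1407.20 hours

Total contributed: 7 + 15 + 15 + 26 + 25 + 26 + 30 + 8 + 8 + 18 + 12 = 190; total kept: 11 × 35 − 190 = 195.
The shared-notes effort pays out 0.58 × 11 × 190 = 1212.20 in aggregate.
Group total = 195 + 1212.20 = 1407.20.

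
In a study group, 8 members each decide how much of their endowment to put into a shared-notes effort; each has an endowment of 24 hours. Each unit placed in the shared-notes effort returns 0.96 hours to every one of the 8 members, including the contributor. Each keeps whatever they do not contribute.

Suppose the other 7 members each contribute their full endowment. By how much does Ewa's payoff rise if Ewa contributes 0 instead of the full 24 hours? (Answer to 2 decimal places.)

Switching from a contribution of 24 to 0 lets Ewa keep an extra 24 hours, but lowers the shared-notes effort by 24, which costs Ewa their own share of that drop: 0.96 × 24 = 23.04.
Net gain = 24 − 23.04 = 0.96. The private return per contributed unit (0.96) is below 1, so free-riding is indeed the best response regardless of what the others do.

0.96 hours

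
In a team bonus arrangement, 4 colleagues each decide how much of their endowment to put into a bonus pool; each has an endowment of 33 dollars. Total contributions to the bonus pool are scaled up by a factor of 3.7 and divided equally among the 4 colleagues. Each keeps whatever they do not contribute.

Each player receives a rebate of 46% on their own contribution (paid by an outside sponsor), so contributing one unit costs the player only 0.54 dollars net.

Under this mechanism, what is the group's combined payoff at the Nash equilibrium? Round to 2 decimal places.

Under the mechanism each unit contributed yields (3.7/4) / 0.54 = 1.7130 back to its contributor per unit of net cost, which exceeds 1, making full contribution the dominant choice for everyone.
So the Nash equilibrium is full contribution by all 4; the group earns 4 × (33 × 0.46 + 3.7 × 33) = 549.12.

549.12 dollars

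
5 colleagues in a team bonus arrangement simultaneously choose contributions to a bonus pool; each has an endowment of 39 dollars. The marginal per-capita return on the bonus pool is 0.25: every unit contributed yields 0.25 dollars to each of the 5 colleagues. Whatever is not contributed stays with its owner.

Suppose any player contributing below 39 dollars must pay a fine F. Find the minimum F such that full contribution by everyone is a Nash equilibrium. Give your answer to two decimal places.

29.25 dollars

Given the others contribute fully, the best deviation is to contribute 0 (any partial contribution still incurs the fine and gives up units whose private return 0.25 is below 1).
Deviating from 39 to 0 saves 39 dollars but forfeits the deviator's share of the drop in the bonus pool: 0.25 × 39 = 9.75.
So the deviation gain is 39 − 9.75 = 29.25, and the fine must be at least 29.25 dollars to wipe it out.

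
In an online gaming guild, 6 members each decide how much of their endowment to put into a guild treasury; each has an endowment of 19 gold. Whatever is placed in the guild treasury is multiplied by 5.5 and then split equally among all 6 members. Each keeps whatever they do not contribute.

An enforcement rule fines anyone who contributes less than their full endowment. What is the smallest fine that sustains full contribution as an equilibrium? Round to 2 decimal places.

1.58 gold

Given the others contribute fully, the best deviation is to contribute 0 (any partial contribution still incurs the fine and gives up units whose private return 0.9167 is below 1).
Deviating from 19 to 0 saves 19 gold but forfeits the deviator's share of the drop in the guild treasury: 5.5/6 × 19 = 17.42.
So the deviation gain is 19 − 17.42 = 1.58, and the fine must be at least 1.58 gold to wipe it out.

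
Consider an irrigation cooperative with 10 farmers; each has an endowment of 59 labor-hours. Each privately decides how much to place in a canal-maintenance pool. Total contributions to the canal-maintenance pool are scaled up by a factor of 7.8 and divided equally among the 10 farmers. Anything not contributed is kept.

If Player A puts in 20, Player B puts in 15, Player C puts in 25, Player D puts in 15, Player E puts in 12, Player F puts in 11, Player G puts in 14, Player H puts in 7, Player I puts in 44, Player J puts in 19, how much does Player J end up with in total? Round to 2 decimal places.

Total contributed: 20 + 15 + 25 + 15 + 12 + 11 + 14 + 7 + 44 + 19 = 182.
Each receives 7.8 × 182 / 10 = 141.96 from the canal-maintenance pool.
Player J keeps 59 − 19 = 40, so Player J's payoff is 40 + 141.96 = 181.96.

181.96 labor-hours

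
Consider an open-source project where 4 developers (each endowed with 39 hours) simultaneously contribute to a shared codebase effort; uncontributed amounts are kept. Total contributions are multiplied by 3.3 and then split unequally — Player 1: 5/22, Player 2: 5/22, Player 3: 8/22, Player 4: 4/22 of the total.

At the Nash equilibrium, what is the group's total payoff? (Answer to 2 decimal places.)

For player j, contributing a unit is worthwhile iff 3.3 × (j's share) ≥ 1, i.e. iff j's share is at least 0.3030.
The only share above 0.3030 is Player 3's 8/22, contributing 39; the remaining 3 contribute 0. Total contributed: 39.
The shared codebase effort pays out 3.3 × 39 = 128.70 in total (split across the unequal shares, but the aggregate is all that matters for the group sum).
The 3 free-riders keep 39 each, adding 117. Group total = 117 + 128.70 = 245.70.

245.70 hours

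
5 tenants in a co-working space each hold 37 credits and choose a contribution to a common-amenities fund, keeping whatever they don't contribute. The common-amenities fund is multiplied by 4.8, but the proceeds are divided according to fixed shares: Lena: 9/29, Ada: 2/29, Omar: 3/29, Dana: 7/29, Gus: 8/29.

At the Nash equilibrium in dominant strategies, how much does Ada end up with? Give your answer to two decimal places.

For player j, contributing a unit is worthwhile iff 4.8 × (j's share) ≥ 1, i.e. iff j's share is at least 0.2083.
The shares above 0.2083 belong to Lena, Dana and Gus, contributing 37 each; the remaining 2 contribute 0. Total contributed: 111.
Ada keeps 37 and receives 4.8 × 111 × 2/29 = 36.74 from the common-amenities fund, for a payoff of 73.74.

73.74 credits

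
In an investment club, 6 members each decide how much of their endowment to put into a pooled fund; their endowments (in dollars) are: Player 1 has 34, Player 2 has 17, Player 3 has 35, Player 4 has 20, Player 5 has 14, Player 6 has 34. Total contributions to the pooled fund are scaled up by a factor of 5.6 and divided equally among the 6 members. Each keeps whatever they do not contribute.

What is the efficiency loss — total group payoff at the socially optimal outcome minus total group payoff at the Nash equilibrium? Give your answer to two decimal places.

The private return per contributed unit is 5.6/6 = 0.9333 < 1 for every player regardless of endowment, so the Nash equilibrium is zero contribution and the group total is Σ E_j = 34 + 17 + 35 + 20 + 14 + 34 = 154.
Each contributed unit returns 5.600 to the group, so the social optimum is full contribution by everyone: group total = 5.600 × 154 = 862.40.
Efficiency loss = (5.600 − 1) × 154 = 708.40.

708.40 dollars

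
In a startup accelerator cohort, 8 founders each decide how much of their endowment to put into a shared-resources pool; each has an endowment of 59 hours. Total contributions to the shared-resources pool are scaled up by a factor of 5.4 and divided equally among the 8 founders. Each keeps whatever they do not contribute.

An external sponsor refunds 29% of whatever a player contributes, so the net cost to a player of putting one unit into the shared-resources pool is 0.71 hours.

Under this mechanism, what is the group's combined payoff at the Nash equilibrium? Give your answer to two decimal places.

The effective private return is (5.4/8) / 0.71 = 0.9507, which is still under 1, so the mechanism doesn't change anyone's dominant strategy: zero contribution.
Everyone keeps their endowment and the group total is 8 × 59 = 472.

472.00 hours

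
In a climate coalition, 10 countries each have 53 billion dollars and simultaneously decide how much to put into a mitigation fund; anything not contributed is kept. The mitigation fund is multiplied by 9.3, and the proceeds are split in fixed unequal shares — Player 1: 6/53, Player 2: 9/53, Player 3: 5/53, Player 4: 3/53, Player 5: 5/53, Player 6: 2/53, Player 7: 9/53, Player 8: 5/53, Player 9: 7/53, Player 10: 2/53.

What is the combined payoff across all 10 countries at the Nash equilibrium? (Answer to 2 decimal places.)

2289.60 billion dollars

For player j, contributing a unit is worthwhile iff 9.3 × (j's share) ≥ 1, i.e. iff j's share is at least 0.1075.
Player 1, Player 2, Player 7 and Player 9 clear that bar, contributing 53 each; the remaining 6 contribute 0. Total contributed: 212.
The mitigation fund pays out 9.3 × 212 = 1971.60 in total (split across the unequal shares, but the aggregate is all that matters for the group sum).
The 6 free-riders keep 53 each, adding 318. Group total = 318 + 1971.60 = 2289.60.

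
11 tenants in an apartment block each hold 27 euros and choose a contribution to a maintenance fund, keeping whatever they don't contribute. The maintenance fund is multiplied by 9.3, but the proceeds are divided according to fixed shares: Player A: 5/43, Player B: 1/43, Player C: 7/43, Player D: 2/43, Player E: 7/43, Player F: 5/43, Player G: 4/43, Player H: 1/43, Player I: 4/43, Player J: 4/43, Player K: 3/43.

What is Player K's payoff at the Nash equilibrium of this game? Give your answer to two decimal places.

97.07 euros

A player with share s gets back 9.3·s per unit contributed, so full contribution is dominant for anyone with s > 1/9.3 = 0.1075 and zero contribution is dominant for anyone below.
Player A, Player C, Player E and Player F clear that bar, contributing 27 each; the remaining 7 contribute 0. Total contributed: 108.
Player K keeps 27 and receives 9.3 × 108 × 3/43 = 70.07 from the maintenance fund, for a payoff of 97.07.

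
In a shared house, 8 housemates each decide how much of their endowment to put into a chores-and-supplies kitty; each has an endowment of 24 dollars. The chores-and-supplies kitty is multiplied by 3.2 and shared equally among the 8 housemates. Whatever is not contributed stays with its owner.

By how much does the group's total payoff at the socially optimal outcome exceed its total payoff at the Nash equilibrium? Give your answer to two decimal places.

Each contributed unit returns 3.2/8 = 0.4000 to its contributor — below 1 — so contributing 0 is dominant for every player. At the Nash equilibrium everyone keeps their 24, and the group total is 8 × 24 = 192.
Each contributed unit returns 3.200 to the group as a whole (0.4000 to each of 8 players), which exceeds 1, so the social optimum is full contribution: group total = 3.200 × 192 = 614.40.
Efficiency loss = 614.40 − 192 = 422.40.

422.40 dollars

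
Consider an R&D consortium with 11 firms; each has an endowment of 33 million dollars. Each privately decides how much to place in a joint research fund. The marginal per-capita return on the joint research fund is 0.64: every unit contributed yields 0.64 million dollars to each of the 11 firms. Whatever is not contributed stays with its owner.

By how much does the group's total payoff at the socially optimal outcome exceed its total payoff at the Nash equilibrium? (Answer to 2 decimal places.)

2192.52 million dollars

The private return per contributed unit is 0.64 < 1, so contributing 0 is dominant for every player. At the Nash equilibrium everyone keeps their 33, and the group total is 11 × 33 = 363.
Each contributed unit returns 7.040 to the group as a whole (0.64 to each of 11 players), which exceeds 1, so the social optimum is full contribution: group total = 7.040 × 363 = 2555.52.
Efficiency loss = 2555.52 − 363 = 2192.52.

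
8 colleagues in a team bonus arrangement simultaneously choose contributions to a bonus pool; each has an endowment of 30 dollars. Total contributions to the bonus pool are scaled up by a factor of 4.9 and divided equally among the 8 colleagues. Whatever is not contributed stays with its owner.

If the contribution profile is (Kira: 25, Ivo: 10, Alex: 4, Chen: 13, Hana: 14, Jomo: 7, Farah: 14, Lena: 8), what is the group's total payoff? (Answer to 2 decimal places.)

610.50 dollars

Total contributed: 25 + 10 + 4 + 13 + 14 + 7 + 14 + 8 = 95; total kept: 8 × 30 − 95 = 145.
The bonus pool pays out 4.9 × 95 = 465.50 in aggregate.
Group total = 145 + 465.50 = 610.50.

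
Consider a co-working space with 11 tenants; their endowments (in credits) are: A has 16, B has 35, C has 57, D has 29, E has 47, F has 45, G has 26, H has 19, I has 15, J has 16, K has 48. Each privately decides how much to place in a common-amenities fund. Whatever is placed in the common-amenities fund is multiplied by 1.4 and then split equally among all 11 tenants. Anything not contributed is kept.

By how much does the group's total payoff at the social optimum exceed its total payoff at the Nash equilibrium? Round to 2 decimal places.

141.20 credits

The private return per contributed unit is 1.4/11 = 0.1273 < 1 for every player regardless of endowment, so the Nash equilibrium is zero contribution and the group total is Σ E_j = 16 + 35 + 57 + 29 + 47 + 45 + 26 + 19 + 15 + 16 + 48 = 353.
Each contributed unit returns 1.400 to the group, so the social optimum is full contribution by everyone: group total = 1.400 × 353 = 494.20.
Efficiency loss = (1.400 − 1) × 353 = 141.20.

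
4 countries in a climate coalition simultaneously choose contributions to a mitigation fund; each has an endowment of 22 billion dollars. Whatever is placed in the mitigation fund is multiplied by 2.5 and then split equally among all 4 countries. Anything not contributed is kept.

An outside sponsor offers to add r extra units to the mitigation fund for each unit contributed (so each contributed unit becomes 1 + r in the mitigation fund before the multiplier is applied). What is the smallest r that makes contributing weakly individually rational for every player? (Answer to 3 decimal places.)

With matching at rate r, one contributed unit becomes (1 + r) in the mitigation fund and returns 2.5 × (1 + r) / 4 to the contributor.
Setting this equal to 1: 1 + r = 4/2.5 = 1.6000.
So the minimum matching rate is r = 1.6000 − 1 = 0.600.

0.600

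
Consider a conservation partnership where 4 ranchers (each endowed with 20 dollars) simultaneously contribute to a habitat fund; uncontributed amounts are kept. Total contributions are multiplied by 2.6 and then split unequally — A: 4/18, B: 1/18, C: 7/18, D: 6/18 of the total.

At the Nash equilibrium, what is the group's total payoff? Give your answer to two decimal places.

112.00 dollars

Each unit j contributes comes back to j as 2.6 × (j's share), so j prefers to contribute only if that share exceeds 1/2.6 = 0.3846; otherwise keeping the unit dominates.
C alone (share 7/18) is above the threshold, contributing 20; the remaining 3 contribute 0. Total contributed: 20.
The habitat fund pays out 2.6 × 20 = 52.00 in total (split across the unequal shares, but the aggregate is all that matters for the group sum).
The 3 free-riders keep 20 each, adding 60. Group total = 60 + 52.00 = 112.00.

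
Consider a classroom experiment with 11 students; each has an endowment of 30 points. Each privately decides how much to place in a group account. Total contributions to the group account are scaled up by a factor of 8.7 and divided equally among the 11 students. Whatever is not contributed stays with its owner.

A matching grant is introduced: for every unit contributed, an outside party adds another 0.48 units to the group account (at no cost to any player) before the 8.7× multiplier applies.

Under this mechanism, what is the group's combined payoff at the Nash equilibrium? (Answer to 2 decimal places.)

The effective private return per unit is now 8.7 × 1.48 / 11 = 1.1705 > 1, so every player's dominant strategy flips to full contribution.
So the Nash equilibrium is full contribution by all 11; the group earns 8.7 × 1.48 × 330 = 4249.08.

4249.08 points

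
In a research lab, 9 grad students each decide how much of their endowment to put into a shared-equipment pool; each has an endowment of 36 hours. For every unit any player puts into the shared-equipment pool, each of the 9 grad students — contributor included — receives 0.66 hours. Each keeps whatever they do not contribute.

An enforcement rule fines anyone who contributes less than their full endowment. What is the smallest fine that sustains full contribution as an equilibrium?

12.24 hours

Given the others contribute fully, the best deviation is to contribute 0 (any partial contribution still incurs the fine and gives up units whose private return 0.66 is below 1).
Deviating from 36 to 0 saves 36 hours but forfeits the deviator's share of the drop in the shared-equipment pool: 0.66 × 36 = 23.76.
So the deviation gain is 36 − 23.76 = 12.24, and the fine must be at least 12.24 hours to wipe it out.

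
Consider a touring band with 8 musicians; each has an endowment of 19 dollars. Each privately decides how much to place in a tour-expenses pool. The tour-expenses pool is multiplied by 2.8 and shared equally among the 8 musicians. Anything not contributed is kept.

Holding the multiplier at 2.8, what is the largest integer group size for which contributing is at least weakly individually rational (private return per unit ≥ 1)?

2

Private return per unit is 2.8/(group size), which is ≥ 1 whenever the group size is ≤ 2.8.
The largest such integer is 2.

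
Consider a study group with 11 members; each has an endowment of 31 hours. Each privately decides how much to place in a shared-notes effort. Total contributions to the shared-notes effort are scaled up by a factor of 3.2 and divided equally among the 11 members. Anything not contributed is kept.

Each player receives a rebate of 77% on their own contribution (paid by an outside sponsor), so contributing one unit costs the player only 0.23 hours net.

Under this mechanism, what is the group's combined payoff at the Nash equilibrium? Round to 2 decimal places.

1353.77 hours

The effective private return per unit is now (3.2/11) / 0.23 = 1.2648 > 1, so every player's dominant strategy flips to full contribution.
So the Nash equilibrium is full contribution by all 11; the group earns 11 × (31 × 0.77 + 3.2 × 31) = 1353.77.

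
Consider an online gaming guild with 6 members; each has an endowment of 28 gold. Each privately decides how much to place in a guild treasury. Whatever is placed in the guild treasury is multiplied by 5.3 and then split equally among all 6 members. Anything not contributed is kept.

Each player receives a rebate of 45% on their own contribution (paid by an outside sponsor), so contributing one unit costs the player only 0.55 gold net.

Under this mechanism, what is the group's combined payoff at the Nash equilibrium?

966.00 gold

Under the mechanism each unit contributed yields (5.3/6) / 0.55 = 1.6061 back to its contributor per unit of net cost, which exceeds 1, making full contribution the dominant choice for everyone.
At the Nash equilibrium everyone contributes 28. Group total payoff = 6 × (28 × 0.45 + 5.3 × 28) = 966.00.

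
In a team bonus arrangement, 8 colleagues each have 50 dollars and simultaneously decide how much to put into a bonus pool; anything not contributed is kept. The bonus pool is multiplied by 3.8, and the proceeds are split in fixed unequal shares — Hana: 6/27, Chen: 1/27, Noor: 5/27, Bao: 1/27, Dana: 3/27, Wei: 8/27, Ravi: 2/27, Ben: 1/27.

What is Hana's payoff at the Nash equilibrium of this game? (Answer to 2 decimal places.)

For player j, contributing a unit is worthwhile iff 3.8 × (j's share) ≥ 1, i.e. iff j's share is at least 0.2632.
Only Wei (8/27) clears that bar, contributing 50; the remaining 7 contribute 0. Total contributed: 50.
Hana keeps 50 and receives 3.8 × 50 × 6/27 = 42.22 from the bonus pool, for a payoff of 92.22.

92.22 dollars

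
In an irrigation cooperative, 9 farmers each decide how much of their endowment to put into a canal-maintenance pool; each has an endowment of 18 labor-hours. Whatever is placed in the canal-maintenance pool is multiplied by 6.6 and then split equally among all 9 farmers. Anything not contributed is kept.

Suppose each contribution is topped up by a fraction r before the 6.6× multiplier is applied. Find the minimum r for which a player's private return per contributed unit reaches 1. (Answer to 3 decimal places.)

0.364

With matching at rate r, one contributed unit becomes (1 + r) in the canal-maintenance pool and returns 6.6 × (1 + r) / 9 to the contributor.
Setting this equal to 1: 1 + r = 9/6.6 = 1.3636.
So the minimum matching rate is r = 1.3636 − 1 = 0.364.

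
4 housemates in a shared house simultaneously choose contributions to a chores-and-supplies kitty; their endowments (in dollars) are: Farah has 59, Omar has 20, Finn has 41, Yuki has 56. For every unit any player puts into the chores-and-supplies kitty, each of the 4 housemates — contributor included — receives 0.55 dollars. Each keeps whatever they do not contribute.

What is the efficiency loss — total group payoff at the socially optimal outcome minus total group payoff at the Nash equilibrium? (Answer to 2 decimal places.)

211.20 dollars

The private return per contributed unit is 0.55 < 1 for everyone, so the Nash equilibrium is zero contribution and the group total is Σ E_j = 59 + 20 + 41 + 56 = 176.
Each contributed unit returns 2.200 to the group, so the social optimum is full contribution by everyone: group total = 2.200 × 176 = 387.20.
Efficiency loss = (2.200 − 1) × 176 = 211.20.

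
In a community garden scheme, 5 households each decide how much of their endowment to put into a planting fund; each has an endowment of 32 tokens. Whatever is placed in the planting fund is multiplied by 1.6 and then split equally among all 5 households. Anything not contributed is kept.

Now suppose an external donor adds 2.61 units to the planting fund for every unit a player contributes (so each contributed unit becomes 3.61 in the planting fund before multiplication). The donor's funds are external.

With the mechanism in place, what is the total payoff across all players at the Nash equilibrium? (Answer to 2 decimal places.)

924.16 tokens

The effective private return per unit is now 1.6 × 3.61 / 5 = 1.1552 > 1, so every player's dominant strategy flips to full contribution.
So the Nash equilibrium is full contribution by all 5; the group earns 1.6 × 3.61 × 160 = 924.16.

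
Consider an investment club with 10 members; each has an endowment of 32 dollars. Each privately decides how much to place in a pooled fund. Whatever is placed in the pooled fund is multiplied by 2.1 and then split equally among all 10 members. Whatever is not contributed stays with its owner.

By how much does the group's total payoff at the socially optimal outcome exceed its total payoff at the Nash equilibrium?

Each contributed unit returns 2.1/10 = 0.2100 to its contributor — below 1 — so contributing 0 is dominant for every player. At the Nash equilibrium everyone keeps their 32, and the group total is 10 × 32 = 320.
Each contributed unit returns 2.100 to the group as a whole (0.2100 to each of 10 players), which exceeds 1, so the social optimum is full contribution: group total = 2.100 × 320 = 672.00.
Efficiency loss = 672.00 − 320 = 352.00.

352.00 dollars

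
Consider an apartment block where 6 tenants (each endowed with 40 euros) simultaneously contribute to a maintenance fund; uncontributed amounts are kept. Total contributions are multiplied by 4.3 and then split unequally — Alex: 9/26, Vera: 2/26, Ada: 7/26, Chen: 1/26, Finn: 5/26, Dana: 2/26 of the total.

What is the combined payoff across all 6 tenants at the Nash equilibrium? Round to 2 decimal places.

A player with share s gets back 4.3·s per unit contributed, so full contribution is dominant for anyone with s > 1/4.3 = 0.2326 and zero contribution is dominant for anyone below.
Alex and Ada clear that bar, contributing 40 each; the remaining 4 contribute 0. Total contributed: 80.
The maintenance fund pays out 4.3 × 80 = 344.00 in total (split across the unequal shares, but the aggregate is all that matters for the group sum).
The 4 free-riders keep 40 each, adding 160. Group total = 160 + 344.00 = 504.00.

504.00 euros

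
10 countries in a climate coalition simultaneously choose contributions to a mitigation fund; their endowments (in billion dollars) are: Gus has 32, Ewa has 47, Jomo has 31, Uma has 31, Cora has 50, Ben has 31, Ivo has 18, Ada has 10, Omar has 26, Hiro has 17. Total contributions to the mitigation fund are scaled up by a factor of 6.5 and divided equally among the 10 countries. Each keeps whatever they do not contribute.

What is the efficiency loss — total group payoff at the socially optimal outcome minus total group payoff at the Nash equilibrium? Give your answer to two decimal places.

1611.50 billion dollars

The private return per contributed unit is 6.5/10 = 0.6500 < 1 for every player regardless of endowment, so the Nash equilibrium is zero contribution and the group total is Σ E_j = 32 + 47 + 31 + 31 + 50 + 31 + 18 + 10 + 26 + 17 = 293.
Each contributed unit returns 6.500 to the group, so the social optimum is full contribution by everyone: group total = 6.500 × 293 = 1904.50.
Efficiency loss = (6.500 − 1) × 293 = 1611.50.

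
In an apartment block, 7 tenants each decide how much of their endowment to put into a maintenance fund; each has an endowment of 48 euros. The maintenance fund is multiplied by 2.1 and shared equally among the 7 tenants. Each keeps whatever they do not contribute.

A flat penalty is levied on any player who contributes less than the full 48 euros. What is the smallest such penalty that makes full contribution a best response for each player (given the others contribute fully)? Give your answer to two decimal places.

Given the others contribute fully, the best deviation is to contribute 0 (any partial contribution still incurs the fine and gives up units whose private return 0.3000 is below 1).
Deviating from 48 to 0 saves 48 euros but forfeits the deviator's share of the drop in the maintenance fund: 2.1/7 × 48 = 14.40.
So the deviation gain is 48 − 14.40 = 33.60, and the fine must be at least 33.60 euros to wipe it out.

33.60 euros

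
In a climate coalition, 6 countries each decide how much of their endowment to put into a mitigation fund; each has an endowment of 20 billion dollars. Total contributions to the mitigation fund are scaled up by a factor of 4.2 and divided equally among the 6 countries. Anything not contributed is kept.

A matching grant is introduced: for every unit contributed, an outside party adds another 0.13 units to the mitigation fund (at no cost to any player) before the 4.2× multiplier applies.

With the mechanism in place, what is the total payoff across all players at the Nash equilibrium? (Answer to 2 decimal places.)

With the mechanism, a contributed unit returns 4.2 × 1.13 / 6 = 0.7910 per unit of net cost — still below 1 — so contributing 0 remains dominant for every player.
At the Nash equilibrium no one contributes; group total payoff = 6 × 20 = 120.

120.00 billion dollars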